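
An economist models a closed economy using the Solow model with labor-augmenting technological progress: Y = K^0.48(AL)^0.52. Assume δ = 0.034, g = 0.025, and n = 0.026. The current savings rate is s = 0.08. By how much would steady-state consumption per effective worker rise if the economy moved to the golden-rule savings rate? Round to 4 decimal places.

Break-even investment rate: n + g + δ = 0.026 + 0.025 + 0.034 = 0.085.
Current steady state (s = 0.08): k* = (0.08/0.085)^(1/0.52) ≈ 0.8900, y* = 0.8900^0.48 ≈ 0.9456, c* = (1−0.08)·0.9456 ≈ 0.8699.
At the golden rule the marginal product of capital equals n+g+δ: 0.48·k^(0.48−1) = 0.085. Solving, k_gold = (0.48/0.085)^(1/0.52) ≈ 27.9134.
y_gold = 27.9134^0.48 ≈ 4.9430, c_gold = y_gold − 0.085·k_gold ≈ 2.5704.
Gain: Δc = 2.5704 − 0.8699 ≈ 1.7004.

Δc ≈ 1.7004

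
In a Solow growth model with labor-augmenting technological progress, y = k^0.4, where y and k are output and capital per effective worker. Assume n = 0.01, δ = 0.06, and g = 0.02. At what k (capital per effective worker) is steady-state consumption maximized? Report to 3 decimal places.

Capital per effective worker breaks even when investment replaces (n + g + δ)·k; here n + g + δ = 0.09.
Setting f'(k) = n+g+δ gives 0.4·k^(0.4−1) = 0.09, hence k_gold = (0.4/0.09)^(1/0.6) ≈ 12.0142.

k_gold ≈ 12.014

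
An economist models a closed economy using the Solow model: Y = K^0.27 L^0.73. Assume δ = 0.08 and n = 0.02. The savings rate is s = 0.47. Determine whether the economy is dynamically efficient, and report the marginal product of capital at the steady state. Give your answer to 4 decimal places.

Break-even investment rate: n + δ = 0.02 + 0.08 = 0.1.
Steady-state k*: s·k^0.27 = 0.1·k gives k* = (0.47/0.1)^(1/0.73) ≈ 8.3307.
MPK = 0.27·8.3307^(-0.73) ≈ 0.0574.
MPK < n+δ = 0.1, so the economy is dynamically inefficient (over-saving).

dynamically inefficient; MPK ≈ 0.0574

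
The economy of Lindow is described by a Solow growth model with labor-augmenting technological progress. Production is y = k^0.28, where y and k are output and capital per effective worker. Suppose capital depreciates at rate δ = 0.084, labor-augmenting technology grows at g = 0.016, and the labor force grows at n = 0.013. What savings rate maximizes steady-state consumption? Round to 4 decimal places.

s_gold = 0.2800

n + g + δ = 0.013 + 0.016 + 0.084 = 0.113.
At the golden rule MPK = n+g+δ, and in any Cobb-Douglas steady state s = (n+g+δ)·k/y = MPK·k/y = capital's share 0.28.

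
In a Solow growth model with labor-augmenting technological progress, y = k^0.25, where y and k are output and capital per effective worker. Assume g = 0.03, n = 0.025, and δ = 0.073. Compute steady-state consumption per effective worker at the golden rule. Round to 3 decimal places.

c_gold ≈ 0.938

Break-even investment rate: n + g + δ = 0.025 + 0.03 + 0.073 = 0.128.
Golden rule sets MPK = n+g+δ: 0.25·k^(0.25−1) = 0.128, so k_gold = (0.25/0.128)^(1/0.75) ≈ 2.4414.
y_gold = 2.4414^0.25 ≈ 1.2500.
c_gold = y_gold − (n+g+δ)·k_gold = 1.2500 − 0.128·2.4414 ≈ 0.9375.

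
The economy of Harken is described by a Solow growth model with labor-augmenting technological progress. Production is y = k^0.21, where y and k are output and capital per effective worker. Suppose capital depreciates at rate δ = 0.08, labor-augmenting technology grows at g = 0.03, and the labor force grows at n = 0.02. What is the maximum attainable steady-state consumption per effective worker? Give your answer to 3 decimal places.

c_gold ≈ 0.897

Capital per effective worker breaks even when investment replaces (n + g + δ)·k; here n + g + δ = 0.13.
Setting f'(k) = n+g+δ gives 0.21·k^(0.21−1) = 0.13, hence k_gold = (0.21/0.13)^(1/0.79) ≈ 1.8350.
y_gold = 1.8350^0.21 ≈ 1.1360.
c_gold = y_gold − (n+g+δ)·k_gold = 1.1360 − 0.13·1.8350 ≈ 0.8974.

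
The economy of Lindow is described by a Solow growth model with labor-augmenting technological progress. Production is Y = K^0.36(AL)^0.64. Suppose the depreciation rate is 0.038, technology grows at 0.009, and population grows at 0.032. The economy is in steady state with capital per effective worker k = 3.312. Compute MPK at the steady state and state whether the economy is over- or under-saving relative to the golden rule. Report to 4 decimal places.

The effective depreciation rate is n + g + δ = 0.032 + 0.009 + 0.038 = 0.079.
MPK = 0.36·k^(0.36−1) = 0.36·3.312^(-0.64) ≈ 0.1673.
MPK > 0.079, so the economy is dynamically efficient (under-saving).

under-saving; MPK ≈ 0.1673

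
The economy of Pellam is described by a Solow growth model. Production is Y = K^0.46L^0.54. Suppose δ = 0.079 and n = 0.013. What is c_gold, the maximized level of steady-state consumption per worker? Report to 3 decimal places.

c_gold ≈ 2.127

n + δ = 0.013 + 0.079 = 0.092.
At the golden rule the marginal product of capital equals n+δ: 0.46·k^(0.46−1) = 0.092. Solving, k_gold = (0.46/0.092)^(1/0.54) ≈ 19.6965.
y_gold = 19.6965^0.46 ≈ 3.9393.
c_gold = y_gold − (n+δ)·k_gold = 3.9393 − 0.092·19.6965 ≈ 2.1272.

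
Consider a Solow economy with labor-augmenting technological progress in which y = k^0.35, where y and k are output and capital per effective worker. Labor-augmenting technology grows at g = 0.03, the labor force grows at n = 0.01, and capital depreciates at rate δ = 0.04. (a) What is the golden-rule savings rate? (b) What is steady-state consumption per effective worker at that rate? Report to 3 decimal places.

(a) s_gold = 0.350; (b) c_gold ≈ 1.439

Capital per effective worker breaks even when investment replaces (n + g + δ)·k; here n + g + δ = 0.08.
For Cobb-Douglas, s_gold equals capital's share: s_gold = 0.35.
Setting f'(k) = n+g+δ gives 0.35·k^(0.35−1) = 0.08, hence k_gold = (0.35/0.08)^(1/0.65) ≈ 9.6855.
y_gold = 9.6855^0.35 ≈ 2.2138; c_gold = (1−0.35)·y_gold ≈ 1.4390.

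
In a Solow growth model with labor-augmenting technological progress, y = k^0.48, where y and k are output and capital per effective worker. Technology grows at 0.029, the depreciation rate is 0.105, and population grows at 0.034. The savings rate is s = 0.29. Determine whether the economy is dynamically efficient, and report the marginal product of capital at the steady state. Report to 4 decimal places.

dynamically efficient; MPK ≈ 0.2781

The effective depreciation rate is n + g + δ = 0.034 + 0.029 + 0.105 = 0.168.
Steady-state k*: s·k^0.48 = 0.168·k gives k* = (0.29/0.168)^(1/0.52) ≈ 2.8572.
MPK = 0.48·2.8572^(-0.52) ≈ 0.2781.
MPK > n+g+δ = 0.168, so the economy is dynamically efficient (under-saving).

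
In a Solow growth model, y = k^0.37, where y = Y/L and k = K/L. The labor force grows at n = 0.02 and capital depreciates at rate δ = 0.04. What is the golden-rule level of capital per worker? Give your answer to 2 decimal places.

k_gold ≈ 17.95

The effective depreciation rate is n + δ = 0.02 + 0.04 = 0.06.
Setting f'(k) = n+δ gives 0.37·k^(0.37−1) = 0.06, hence k_gold = (0.37/0.06)^(1/0.63) ≈ 17.9493.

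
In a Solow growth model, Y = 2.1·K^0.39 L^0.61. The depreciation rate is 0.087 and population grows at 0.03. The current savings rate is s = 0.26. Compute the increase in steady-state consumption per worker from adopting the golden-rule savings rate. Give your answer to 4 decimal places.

The effective depreciation rate is n + δ = 0.03 + 0.087 = 0.117.
Current steady state (s = 0.26): k* = (0.26·2.1/0.117)^(1/0.61) ≈ 12.4949, y* = 2.1·12.4949^0.39 ≈ 5.6227, c* = (1−0.26)·5.6227 ≈ 4.1608.
Setting f'(k) = n+δ gives 0.39·2.1·k^(0.39−1) = 0.117, hence k_gold = (0.39·2.1/0.117)^(1/0.61) ≈ 24.2888.
y_gold = 2.1·24.2888^0.39 ≈ 7.2866, c_gold = y_gold − 0.117·k_gold ≈ 4.4449.
Gain: Δc = 4.4449 − 4.1608 ≈ 0.2841.

Δc ≈ 0.2841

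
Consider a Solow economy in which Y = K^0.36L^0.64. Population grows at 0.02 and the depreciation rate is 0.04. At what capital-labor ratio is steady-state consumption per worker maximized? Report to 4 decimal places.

Capital per worker breaks even when investment replaces (n + δ)·k; here n + δ = 0.06.
Setting f'(k) = n+δ gives 0.36·k^(0.36−1) = 0.06, hence k_gold = (0.36/0.06)^(1/0.64) ≈ 16.4385.

k_gold ≈ 16.4385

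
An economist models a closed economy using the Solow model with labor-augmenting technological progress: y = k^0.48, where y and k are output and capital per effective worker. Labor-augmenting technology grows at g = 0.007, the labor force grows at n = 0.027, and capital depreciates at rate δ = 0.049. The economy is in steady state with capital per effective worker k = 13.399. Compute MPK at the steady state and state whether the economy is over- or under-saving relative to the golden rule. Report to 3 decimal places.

under-saving; MPK ≈ 0.124

n + g + δ = 0.027 + 0.007 + 0.049 = 0.083.
MPK = 0.48·k^(0.48−1) = 0.48·13.399^(-0.52) ≈ 0.1245.
MPK > 0.083, so the economy is dynamically efficient (under-saving).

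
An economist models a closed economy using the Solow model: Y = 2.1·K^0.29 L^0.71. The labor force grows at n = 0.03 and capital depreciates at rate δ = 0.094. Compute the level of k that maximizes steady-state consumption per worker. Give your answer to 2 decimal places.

The effective depreciation rate is n + δ = 0.03 + 0.094 = 0.124.
Golden rule sets MPK = n+δ: 0.29·2.1·k^(0.29−1) = 0.124, so k_gold = (0.29·2.1/0.124)^(1/0.71) ≈ 9.4084.

k_gold ≈ 9.41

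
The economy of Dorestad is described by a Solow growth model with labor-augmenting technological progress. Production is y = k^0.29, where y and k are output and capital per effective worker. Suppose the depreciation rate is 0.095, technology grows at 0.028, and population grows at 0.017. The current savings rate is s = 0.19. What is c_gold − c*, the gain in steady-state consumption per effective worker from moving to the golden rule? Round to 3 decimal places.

Δc ≈ 0.038

The effective depreciation rate is n + g + δ = 0.017 + 0.028 + 0.095 = 0.14.
Current steady state (s = 0.19): k* = (0.19/0.14)^(1/0.71) ≈ 1.5374, y* = 1.5374^0.29 ≈ 1.1328, c* = (1−0.19)·1.1328 ≈ 0.9176.
Setting f'(k) = n+g+δ gives 0.29·k^(0.29−1) = 0.14, hence k_gold = (0.29/0.14)^(1/0.71) ≈ 2.7890.
y_gold = 2.7890^0.29 ≈ 1.3464, c_gold = y_gold − 0.14·k_gold ≈ 0.9560.
Gain: Δc = 0.9560 − 0.9176 ≈ 0.0384.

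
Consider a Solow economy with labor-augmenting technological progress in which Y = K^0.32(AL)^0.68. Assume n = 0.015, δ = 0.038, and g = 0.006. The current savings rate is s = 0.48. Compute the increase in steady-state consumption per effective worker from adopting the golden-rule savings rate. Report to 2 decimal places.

Δc ≈ 0.11

The effective depreciation rate is n + g + δ = 0.015 + 0.006 + 0.038 = 0.059.
Current steady state (s = 0.48): k* = (0.48/0.059)^(1/0.68) ≈ 21.8176, y* = 21.8176^0.32 ≈ 2.6818, c* = (1−0.48)·2.6818 ≈ 1.3945.
At the golden rule the marginal product of capital equals n+g+δ: 0.32·k^(0.32−1) = 0.059. Solving, k_gold = (0.32/0.059)^(1/0.68) ≈ 12.0185.
y_gold = 12.0185^0.32 ≈ 2.2159, c_gold = y_gold − 0.059·k_gold ≈ 1.5068.
Gain: Δc = 1.5068 − 1.3945 ≈ 0.1123.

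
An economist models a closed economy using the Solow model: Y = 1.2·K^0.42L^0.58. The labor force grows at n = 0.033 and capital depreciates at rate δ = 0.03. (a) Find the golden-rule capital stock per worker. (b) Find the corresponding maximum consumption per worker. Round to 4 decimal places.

(a) k_gold ≈ 36.0622; (b) c_gold ≈ 3.1374

Capital per worker breaks even when investment replaces (n + δ)·k; here n + δ = 0.063.
At the golden rule the marginal product of capital equals n+δ: 0.42·1.2·k^(0.42−1) = 0.063. Solving, k_gold = (0.42·1.2/0.063)^(1/0.58) ≈ 36.0622.
y_gold = 1.2·36.0622^0.42 ≈ 5.4093; c_gold = y_gold − 0.063·k_gold ≈ 3.1374.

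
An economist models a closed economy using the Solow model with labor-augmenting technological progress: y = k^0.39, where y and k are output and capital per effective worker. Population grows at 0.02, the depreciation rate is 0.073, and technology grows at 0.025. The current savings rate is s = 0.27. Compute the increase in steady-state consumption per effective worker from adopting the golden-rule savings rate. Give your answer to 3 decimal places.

Capital per effective worker breaks even when investment replaces (n + g + δ)·k; here n + g + δ = 0.118.
Current steady state (s = 0.27): k* = (0.27/0.118)^(1/0.61) ≈ 3.8843, y* = 3.8843^0.39 ≈ 1.6976, c* = (1−0.27)·1.6976 ≈ 1.2392.
Golden rule sets MPK = n+g+δ: 0.39·k^(0.39−1) = 0.118, so k_gold = (0.39/0.118)^(1/0.61) ≈ 7.0977.
y_gold = 7.0977^0.39 ≈ 2.1475, c_gold = y_gold − 0.118·k_gold ≈ 1.3100.
Gain: Δc = 1.3100 − 1.2392 ≈ 0.0707.

Δc ≈ 0.071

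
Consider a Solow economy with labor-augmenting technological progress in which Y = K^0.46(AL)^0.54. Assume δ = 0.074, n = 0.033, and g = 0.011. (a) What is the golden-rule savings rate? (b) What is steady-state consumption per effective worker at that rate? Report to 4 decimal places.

(a) s_gold = 0.4600; (b) c_gold ≈ 1.7208

Capital per effective worker breaks even when investment replaces (n + g + δ)·k; here n + g + δ = 0.118.
For Cobb-Douglas, s_gold equals capital's share: s_gold = 0.46.
Maximizing c = f(k) − (n+g+δ)·k gives f'(k) = n+g+δ, i.e. 0.46·k^(0.46−1) = 0.118, so k_gold = (0.46/0.118)^(1/0.54) ≈ 12.4227.
y_gold = 12.4227^0.46 ≈ 3.1867; c_gold = (1−0.46)·y_gold ≈ 1.7208.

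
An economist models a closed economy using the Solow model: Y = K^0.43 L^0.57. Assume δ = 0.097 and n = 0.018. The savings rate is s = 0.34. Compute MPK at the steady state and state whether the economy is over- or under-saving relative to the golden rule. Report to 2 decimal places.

under-saving; MPK ≈ 0.15

The effective depreciation rate is n + δ = 0.018 + 0.097 = 0.115.
Steady-state k*: s·k^0.43 = 0.115·k gives k* = (0.34/0.115)^(1/0.57) ≈ 6.6978.
MPK = 0.43·6.6978^(-0.57) ≈ 0.1454.
MPK > n+δ = 0.115, so the economy is dynamically efficient (under-saving).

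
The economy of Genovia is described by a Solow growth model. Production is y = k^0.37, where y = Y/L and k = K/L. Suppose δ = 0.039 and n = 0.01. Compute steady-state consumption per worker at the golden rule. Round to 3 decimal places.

c_gold ≈ 2.065

Break-even investment rate: n + δ = 0.01 + 0.039 = 0.049.
Golden rule sets MPK = n+δ: 0.37·k^(0.37−1) = 0.049, so k_gold = (0.37/0.049)^(1/0.63) ≈ 24.7548.
y_gold = 24.7548^0.37 ≈ 3.2783.
c_gold = y_gold − (n+δ)·k_gold = 3.2783 − 0.049·24.7548 ≈ 2.0654.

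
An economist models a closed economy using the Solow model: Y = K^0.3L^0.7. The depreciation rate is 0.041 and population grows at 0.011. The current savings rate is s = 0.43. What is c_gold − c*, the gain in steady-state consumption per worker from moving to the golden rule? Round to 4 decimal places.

Δc ≈ 0.0740

The effective depreciation rate is n + δ = 0.011 + 0.041 = 0.052.
Current steady state (s = 0.43): k* = (0.43/0.052)^(1/0.7) ≈ 20.4486, y* = 20.4486^0.3 ≈ 2.4729, c* = (1−0.43)·2.4729 ≈ 1.4095.
Golden rule sets MPK = n+δ: 0.3·k^(0.3−1) = 0.052, so k_gold = (0.3/0.052)^(1/0.7) ≈ 12.2268.
y_gold = 12.2268^0.3 ≈ 2.1193, c_gold = y_gold − 0.052·k_gold ≈ 1.4835.
Gain: Δc = 1.4835 − 1.4095 ≈ 0.0740.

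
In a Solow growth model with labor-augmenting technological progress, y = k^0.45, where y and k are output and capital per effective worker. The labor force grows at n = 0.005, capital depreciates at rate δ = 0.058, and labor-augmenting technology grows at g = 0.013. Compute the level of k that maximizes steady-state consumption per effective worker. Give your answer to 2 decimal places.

k_gold ≈ 25.37

Break-even investment rate: n + g + δ = 0.005 + 0.013 + 0.058 = 0.076.
Maximizing c = f(k) − (n+g+δ)·k gives f'(k) = n+g+δ, i.e. 0.45·k^(0.45−1) = 0.076, so k_gold = (0.45/0.076)^(1/0.55) ≈ 25.3724.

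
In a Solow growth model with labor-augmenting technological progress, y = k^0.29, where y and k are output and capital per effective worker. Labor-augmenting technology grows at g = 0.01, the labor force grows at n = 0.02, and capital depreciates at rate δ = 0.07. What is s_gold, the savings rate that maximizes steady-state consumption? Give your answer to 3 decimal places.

Capital per effective worker breaks even when investment replaces (n + g + δ)·k; here n + g + δ = 0.1.
At the golden rule MPK = n+g+δ, and in any Cobb-Douglas steady state s = (n+g+δ)·k/y = MPK·k/y = capital's share 0.29.

s_gold = 0.290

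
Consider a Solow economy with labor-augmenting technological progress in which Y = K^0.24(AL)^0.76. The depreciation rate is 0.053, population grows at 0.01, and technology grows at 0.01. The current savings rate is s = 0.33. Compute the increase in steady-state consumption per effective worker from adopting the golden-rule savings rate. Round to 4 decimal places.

Δc ≈ 0.0278

Capital per effective worker breaks even when investment replaces (n + g + δ)·k; here n + g + δ = 0.073.
Current steady state (s = 0.33): k* = (0.33/0.073)^(1/0.76) ≈ 7.2794, y* = 7.2794^0.24 ≈ 1.6103, c* = (1−0.33)·1.6103 ≈ 1.0789.
Setting f'(k) = n+g+δ gives 0.24·k^(0.24−1) = 0.073, hence k_gold = (0.24/0.073)^(1/0.76) ≈ 4.7876.
y_gold = 4.7876^0.24 ≈ 1.4562, c_gold = y_gold − 0.073·k_gold ≈ 1.1067.
Gain: Δc = 1.1067 − 1.0789 ≈ 0.0278.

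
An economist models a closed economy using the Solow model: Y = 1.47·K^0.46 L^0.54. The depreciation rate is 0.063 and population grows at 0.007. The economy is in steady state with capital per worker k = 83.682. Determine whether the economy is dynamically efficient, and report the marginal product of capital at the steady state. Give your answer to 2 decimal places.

The effective depreciation rate is n + δ = 0.007 + 0.063 = 0.07.
MPK = 0.46·1.47·k^(0.46−1) = 0.46·1.47·83.682^(-0.54) ≈ 0.0619.
MPK < 0.07, so the economy is dynamically inefficient (over-saving).

dynamically inefficient; MPK ≈ 0.06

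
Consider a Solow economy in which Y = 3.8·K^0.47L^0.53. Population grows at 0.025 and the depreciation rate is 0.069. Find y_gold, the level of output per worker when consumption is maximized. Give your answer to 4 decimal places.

n + δ = 0.025 + 0.069 = 0.094.
At the golden rule the marginal product of capital equals n+δ: 0.47·3.8·k^(0.47−1) = 0.094. Solving, k_gold = (0.47·3.8/0.094)^(1/0.53) ≈ 258.6680.
Output: y_gold = 3.8·k_gold^0.47 = 3.8·258.6680^0.47 ≈ 51.7336.

y_gold ≈ 51.7336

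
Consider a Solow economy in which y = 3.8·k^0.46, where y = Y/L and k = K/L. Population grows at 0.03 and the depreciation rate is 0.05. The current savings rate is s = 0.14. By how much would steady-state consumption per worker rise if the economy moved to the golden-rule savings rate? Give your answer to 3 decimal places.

Capital per worker breaks even when investment replaces (n + δ)·k; here n + δ = 0.08.
Current steady state (s = 0.14): k* = (0.14·3.8/0.08)^(1/0.54) ≈ 33.3998, y* = 3.8·33.3998^0.46 ≈ 19.0856, c* = (1−0.14)·19.0856 ≈ 16.4136.
Golden rule sets MPK = n+δ: 0.46·3.8·k^(0.46−1) = 0.08, so k_gold = (0.46·3.8/0.08)^(1/0.54) ≈ 302.3191.
y_gold = 3.8·302.3191^0.46 ≈ 52.5772, c_gold = y_gold − 0.08·k_gold ≈ 28.3917.
Gain: Δc = 28.3917 − 16.4136 ≈ 11.9781.

Δc ≈ 11.978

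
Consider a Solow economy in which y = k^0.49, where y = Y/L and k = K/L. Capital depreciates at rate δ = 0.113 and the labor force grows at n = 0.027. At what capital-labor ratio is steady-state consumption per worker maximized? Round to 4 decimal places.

The effective depreciation rate is n + δ = 0.027 + 0.113 = 0.14.
Maximizing c = f(k) − (n+δ)·k gives f'(k) = n+δ, i.e. 0.49·k^(0.49−1) = 0.14, so k_gold = (0.49/0.14)^(1/0.51) ≈ 11.6627.

k_gold ≈ 11.6627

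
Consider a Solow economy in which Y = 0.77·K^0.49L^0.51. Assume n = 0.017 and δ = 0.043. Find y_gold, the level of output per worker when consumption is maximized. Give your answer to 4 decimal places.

y_gold ≈ 4.5052

The effective depreciation rate is n + δ = 0.017 + 0.043 = 0.06.
Golden rule sets MPK = n+δ: 0.49·0.77·k^(0.49−1) = 0.06, so k_gold = (0.49·0.77/0.06)^(1/0.51) ≈ 36.7922.
Output: y_gold = 0.77·k_gold^0.49 = 0.77·36.7922^0.49 ≈ 4.5052.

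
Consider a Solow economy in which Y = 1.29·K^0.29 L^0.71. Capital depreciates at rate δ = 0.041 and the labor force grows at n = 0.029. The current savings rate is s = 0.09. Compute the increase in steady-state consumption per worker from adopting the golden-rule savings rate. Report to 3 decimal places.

Δc ≈ 0.373

The effective depreciation rate is n + δ = 0.029 + 0.041 = 0.07.
Current steady state (s = 0.09): k* = (0.09·1.29/0.07)^(1/0.71) ≈ 2.0393, y* = 1.29·2.0393^0.29 ≈ 1.5861, c* = (1−0.09)·1.5861 ≈ 1.4434.
Maximizing c = f(k) − (n+δ)·k gives f'(k) = n+δ, i.e. 0.29·1.29·k^(0.29−1) = 0.07, so k_gold = (0.29·1.29/0.07)^(1/0.71) ≈ 10.5973.
y_gold = 1.29·10.5973^0.29 ≈ 2.5580, c_gold = y_gold − 0.07·k_gold ≈ 1.8162.
Gain: Δc = 1.8162 − 1.4434 ≈ 0.3728.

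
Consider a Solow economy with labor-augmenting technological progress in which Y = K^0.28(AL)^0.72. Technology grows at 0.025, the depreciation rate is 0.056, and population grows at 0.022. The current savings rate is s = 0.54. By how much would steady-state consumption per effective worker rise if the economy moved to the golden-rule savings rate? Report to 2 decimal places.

Δc ≈ 0.19

Break-even investment rate: n + g + δ = 0.022 + 0.025 + 0.056 = 0.103.
Current steady state (s = 0.54): k* = (0.54/0.103)^(1/0.72) ≈ 9.9858, y* = 9.9858^0.28 ≈ 1.9047, c* = (1−0.54)·1.9047 ≈ 0.8762.
Golden rule sets MPK = n+g+δ: 0.28·k^(0.28−1) = 0.103, so k_gold = (0.28/0.103)^(1/0.72) ≈ 4.0107.
y_gold = 4.0107^0.28 ≈ 1.4754, c_gold = y_gold − 0.103·k_gold ≈ 1.0623.
Gain: Δc = 1.0623 − 0.8762 ≈ 0.1861.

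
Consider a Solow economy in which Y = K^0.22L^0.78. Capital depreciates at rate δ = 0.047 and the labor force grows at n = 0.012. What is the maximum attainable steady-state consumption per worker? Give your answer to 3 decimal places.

c_gold ≈ 1.131

The effective depreciation rate is n + δ = 0.012 + 0.047 = 0.059.
Golden rule sets MPK = n+δ: 0.22·k^(0.22−1) = 0.059, so k_gold = (0.22/0.059)^(1/0.78) ≈ 5.4048.
y_gold = 5.4048^0.22 ≈ 1.4495.
c_gold = y_gold − (n+δ)·k_gold = 1.4495 − 0.059·5.4048 ≈ 1.1306.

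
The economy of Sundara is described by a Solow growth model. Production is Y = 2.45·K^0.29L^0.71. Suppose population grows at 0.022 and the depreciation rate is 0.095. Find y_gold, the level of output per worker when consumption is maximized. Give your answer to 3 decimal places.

y_gold ≈ 5.118

n + δ = 0.022 + 0.095 = 0.117.
Setting f'(k) = n+δ gives 0.29·2.45·k^(0.29−1) = 0.117, hence k_gold = (0.29·2.45/0.117)^(1/0.71) ≈ 12.6867.
Output: y_gold = 2.45·k_gold^0.29 = 2.45·12.6867^0.29 ≈ 5.1184.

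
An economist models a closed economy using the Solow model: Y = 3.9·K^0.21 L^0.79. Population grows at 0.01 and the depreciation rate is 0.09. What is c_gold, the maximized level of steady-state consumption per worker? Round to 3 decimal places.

The effective depreciation rate is n + δ = 0.01 + 0.09 = 0.1.
Setting f'(k) = n+δ gives 0.21·3.9·k^(0.21−1) = 0.1, hence k_gold = (0.21·3.9/0.1)^(1/0.79) ≈ 14.3237.
y_gold = 3.9·14.3237^0.21 ≈ 6.8208.
c_gold = y_gold − (n+δ)·k_gold = 6.8208 − 0.1·14.3237 ≈ 5.3884.

c_gold ≈ 5.388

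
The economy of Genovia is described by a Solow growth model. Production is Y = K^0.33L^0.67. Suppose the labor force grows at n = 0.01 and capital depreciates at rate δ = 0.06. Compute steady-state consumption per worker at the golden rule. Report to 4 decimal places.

Break-even investment rate: n + δ = 0.01 + 0.06 = 0.07.
Setting f'(k) = n+δ gives 0.33·k^(0.33−1) = 0.07, hence k_gold = (0.33/0.07)^(1/0.67) ≈ 10.1181.
y_gold = 10.1181^0.33 ≈ 2.1463.
c_gold = y_gold − (n+δ)·k_gold = 2.1463 − 0.07·10.1181 ≈ 1.4380.

c_gold ≈ 1.4380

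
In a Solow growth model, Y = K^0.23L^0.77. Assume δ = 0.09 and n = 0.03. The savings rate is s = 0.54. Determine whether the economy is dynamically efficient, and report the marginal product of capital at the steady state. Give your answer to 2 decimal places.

The effective depreciation rate is n + δ = 0.03 + 0.09 = 0.12.
Steady-state k*: s·k^0.23 = 0.12·k gives k* = (0.54/0.12)^(1/0.77) ≈ 7.0523.
MPK = 0.23·7.0523^(-0.77) ≈ 0.0511.
MPK < n+δ = 0.12, so the economy is dynamically inefficient (over-saving).

dynamically inefficient; MPK ≈ 0.05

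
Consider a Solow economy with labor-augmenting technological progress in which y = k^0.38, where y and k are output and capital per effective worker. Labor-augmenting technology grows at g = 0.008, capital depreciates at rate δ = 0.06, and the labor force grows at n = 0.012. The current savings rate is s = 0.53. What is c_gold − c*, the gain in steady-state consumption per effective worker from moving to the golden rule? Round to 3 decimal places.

Δc ≈ 0.114

Break-even investment rate: n + g + δ = 0.012 + 0.008 + 0.06 = 0.08.
Current steady state (s = 0.53): k* = (0.53/0.08)^(1/0.62) ≈ 21.1102, y* = 21.1102^0.38 ≈ 3.1865, c* = (1−0.53)·3.1865 ≈ 1.4976.
Golden rule sets MPK = n+g+δ: 0.38·k^(0.38−1) = 0.08, so k_gold = (0.38/0.08)^(1/0.62) ≈ 12.3436.
y_gold = 12.3436^0.38 ≈ 2.5986, c_gold = y_gold − 0.08·k_gold ≈ 1.6112.
Gain: Δc = 1.6112 − 1.4976 ≈ 0.1135.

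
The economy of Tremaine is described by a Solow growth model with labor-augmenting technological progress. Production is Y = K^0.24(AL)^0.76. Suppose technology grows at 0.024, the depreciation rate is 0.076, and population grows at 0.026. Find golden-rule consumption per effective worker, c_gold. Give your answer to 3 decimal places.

The effective depreciation rate is n + g + δ = 0.026 + 0.024 + 0.076 = 0.126.
Setting f'(k) = n+g+δ gives 0.24·k^(0.24−1) = 0.126, hence k_gold = (0.24/0.126)^(1/0.76) ≈ 2.3346.
y_gold = 2.3346^0.24 ≈ 1.2257.
c_gold = y_gold − (n+g+δ)·k_gold = 1.2257 − 0.126·2.3346 ≈ 0.9315.

c_gold ≈ 0.932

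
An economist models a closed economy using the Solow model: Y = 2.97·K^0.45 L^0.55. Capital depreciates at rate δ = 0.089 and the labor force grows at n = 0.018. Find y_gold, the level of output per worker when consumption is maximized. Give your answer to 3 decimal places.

y_gold ≈ 23.440

The effective depreciation rate is n + δ = 0.018 + 0.089 = 0.107.
At the golden rule the marginal product of capital equals n+δ: 0.45·2.97·k^(0.45−1) = 0.107. Solving, k_gold = (0.45·2.97/0.107)^(1/0.55) ≈ 98.5806.
Output: y_gold = 2.97·k_gold^0.45 = 2.97·98.5806^0.45 ≈ 23.4403.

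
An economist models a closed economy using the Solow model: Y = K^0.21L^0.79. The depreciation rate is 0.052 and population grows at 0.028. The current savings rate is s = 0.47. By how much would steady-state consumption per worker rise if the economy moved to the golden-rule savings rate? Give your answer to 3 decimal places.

n + δ = 0.028 + 0.052 = 0.08.
Current steady state (s = 0.47): k* = (0.47/0.08)^(1/0.79) ≈ 9.4065, y* = 9.4065^0.21 ≈ 1.6011, c* = (1−0.47)·1.6011 ≈ 0.8486.
Golden rule sets MPK = n+δ: 0.21·k^(0.21−1) = 0.08, so k_gold = (0.21/0.08)^(1/0.79) ≈ 3.3927.
y_gold = 3.3927^0.21 ≈ 1.2925, c_gold = y_gold − 0.08·k_gold ≈ 1.0210.
Gain: Δc = 1.0210 − 0.8486 ≈ 0.1725.

Δc ≈ 0.172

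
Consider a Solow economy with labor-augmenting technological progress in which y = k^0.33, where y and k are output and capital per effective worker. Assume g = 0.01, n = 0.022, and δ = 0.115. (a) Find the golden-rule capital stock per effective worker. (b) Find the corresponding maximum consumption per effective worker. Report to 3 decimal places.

Capital per effective worker breaks even when investment replaces (n + g + δ)·k; here n + g + δ = 0.147.
Golden rule sets MPK = n+g+δ: 0.33·k^(0.33−1) = 0.147, so k_gold = (0.33/0.147)^(1/0.67) ≈ 3.3433.
y_gold = 3.3433^0.33 ≈ 1.4893; c_gold = y_gold − 0.147·k_gold ≈ 0.9978.

(a) k_gold ≈ 3.343; (b) c_gold ≈ 0.998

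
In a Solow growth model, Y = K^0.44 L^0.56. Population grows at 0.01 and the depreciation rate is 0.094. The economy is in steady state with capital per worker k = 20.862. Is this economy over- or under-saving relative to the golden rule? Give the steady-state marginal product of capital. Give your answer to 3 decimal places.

over-saving; MPK ≈ 0.080

Capital per worker breaks even when investment replaces (n + δ)·k; here n + δ = 0.104.
MPK = 0.44·k^(0.44−1) = 0.44·20.862^(-0.56) ≈ 0.0803.
MPK < 0.104, so the economy is dynamically inefficient (over-saving).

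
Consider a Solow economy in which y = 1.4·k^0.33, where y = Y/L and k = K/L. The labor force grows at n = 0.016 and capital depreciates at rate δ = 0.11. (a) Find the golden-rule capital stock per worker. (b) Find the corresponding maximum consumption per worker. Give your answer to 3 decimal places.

(a) k_gold ≈ 6.953; (b) c_gold ≈ 1.779

Break-even investment rate: n + δ = 0.016 + 0.11 = 0.126.
Golden rule sets MPK = n+δ: 0.33·1.4·k^(0.33−1) = 0.126, so k_gold = (0.33·1.4/0.126)^(1/0.67) ≈ 6.9534.
y_gold = 1.4·6.9534^0.33 ≈ 2.6549; c_gold = y_gold − 0.126·k_gold ≈ 1.7788.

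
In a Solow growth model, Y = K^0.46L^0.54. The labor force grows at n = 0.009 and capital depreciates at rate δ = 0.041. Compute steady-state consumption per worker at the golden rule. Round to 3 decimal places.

c_gold ≈ 3.576

Break-even investment rate: n + δ = 0.009 + 0.041 = 0.05.
Maximizing c = f(k) − (n+δ)·k gives f'(k) = n+δ, i.e. 0.46·k^(0.46−1) = 0.05, so k_gold = (0.46/0.05)^(1/0.54) ≈ 60.9245.
y_gold = 60.9245^0.46 ≈ 6.6222.
c_gold = y_gold − (n+δ)·k_gold = 6.6222 − 0.05·60.9245 ≈ 3.5760.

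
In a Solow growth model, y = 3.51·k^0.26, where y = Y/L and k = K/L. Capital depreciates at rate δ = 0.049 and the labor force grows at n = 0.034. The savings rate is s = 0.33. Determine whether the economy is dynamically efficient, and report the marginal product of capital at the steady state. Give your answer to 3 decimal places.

dynamically inefficient; MPK ≈ 0.065

Break-even investment rate: n + δ = 0.034 + 0.049 = 0.083.
Steady-state k*: s·A·k^0.26 = 0.083·k gives k* = (0.33·3.51/0.083)^(1/0.74) ≈ 35.2330.
MPK = 0.26·3.51·35.2330^(-0.74) ≈ 0.0654.
MPK < n+δ = 0.083, so the economy is dynamically inefficient (over-saving).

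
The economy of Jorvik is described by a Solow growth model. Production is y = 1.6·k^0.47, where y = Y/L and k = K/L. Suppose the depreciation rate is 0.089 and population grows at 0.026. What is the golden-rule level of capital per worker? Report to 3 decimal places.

k_gold ≈ 34.571

The effective depreciation rate is n + δ = 0.026 + 0.089 = 0.115.
At the golden rule the marginal product of capital equals n+δ: 0.47·1.6·k^(0.47−1) = 0.115. Solving, k_gold = (0.47·1.6/0.115)^(1/0.53) ≈ 34.5714.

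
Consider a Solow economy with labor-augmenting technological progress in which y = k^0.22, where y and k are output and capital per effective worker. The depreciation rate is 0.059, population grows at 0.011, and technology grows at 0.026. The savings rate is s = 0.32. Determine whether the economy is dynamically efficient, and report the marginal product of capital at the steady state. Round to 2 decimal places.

Capital per effective worker breaks even when investment replaces (n + g + δ)·k; here n + g + δ = 0.096.
Steady-state k*: s·k^0.22 = 0.096·k gives k* = (0.32/0.096)^(1/0.78) ≈ 4.6812.
MPK = 0.22·4.6812^(-0.78) ≈ 0.0660.
MPK < n+g+δ = 0.096, so the economy is dynamically inefficient (over-saving).

dynamically inefficient; MPK ≈ 0.07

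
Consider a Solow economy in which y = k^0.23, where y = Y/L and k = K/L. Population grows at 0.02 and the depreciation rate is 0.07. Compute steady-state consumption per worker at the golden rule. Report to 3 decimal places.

c_gold ≈ 1.019

Capital per worker breaks even when investment replaces (n + δ)·k; here n + δ = 0.09.
Golden rule sets MPK = n+δ: 0.23·k^(0.23−1) = 0.09, so k_gold = (0.23/0.09)^(1/0.77) ≈ 3.3822.
y_gold = 3.3822^0.23 ≈ 1.3235.
c_gold = y_gold − (n+δ)·k_gold = 1.3235 − 0.09·3.3822 ≈ 1.0191.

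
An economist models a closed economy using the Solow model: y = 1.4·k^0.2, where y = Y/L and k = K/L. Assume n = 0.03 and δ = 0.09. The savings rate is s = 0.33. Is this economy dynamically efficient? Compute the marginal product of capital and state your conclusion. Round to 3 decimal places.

Break-even investment rate: n + δ = 0.03 + 0.09 = 0.12.
Steady-state k*: s·A·k^0.2 = 0.12·k gives k* = (0.33·1.4/0.12)^(1/0.8) ≈ 5.3929.
MPK = 0.2·1.4·5.3929^(-0.8) ≈ 0.0727.
MPK < n+δ = 0.12, so the economy is dynamically inefficient (over-saving).

dynamically inefficient; MPK ≈ 0.073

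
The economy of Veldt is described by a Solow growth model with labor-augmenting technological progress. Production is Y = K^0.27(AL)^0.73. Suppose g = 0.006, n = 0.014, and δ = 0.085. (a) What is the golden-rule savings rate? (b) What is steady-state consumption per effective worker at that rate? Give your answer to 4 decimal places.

(a) s_gold = 0.2700; (b) c_gold ≈ 1.0352

Capital per effective worker breaks even when investment replaces (n + g + δ)·k; here n + g + δ = 0.105.
For Cobb-Douglas, s_gold equals capital's share: s_gold = 0.27.
At the golden rule the marginal product of capital equals n+g+δ: 0.27·k^(0.27−1) = 0.105. Solving, k_gold = (0.27/0.105)^(1/0.73) ≈ 3.6466.
y_gold = 3.6466^0.27 ≈ 1.4181; c_gold = (1−0.27)·y_gold ≈ 1.0352.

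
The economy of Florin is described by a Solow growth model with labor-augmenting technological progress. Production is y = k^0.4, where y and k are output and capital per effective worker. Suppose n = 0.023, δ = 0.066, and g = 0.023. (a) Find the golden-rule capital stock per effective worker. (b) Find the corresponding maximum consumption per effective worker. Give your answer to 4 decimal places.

(a) k_gold ≈ 8.3446; (b) c_gold ≈ 1.4019

n + g + δ = 0.023 + 0.023 + 0.066 = 0.112.
Golden rule sets MPK = n+g+δ: 0.4·k^(0.4−1) = 0.112, so k_gold = (0.4/0.112)^(1/0.6) ≈ 8.3446.
y_gold = 8.3446^0.4 ≈ 2.3365; c_gold = y_gold − 0.112·k_gold ≈ 1.4019.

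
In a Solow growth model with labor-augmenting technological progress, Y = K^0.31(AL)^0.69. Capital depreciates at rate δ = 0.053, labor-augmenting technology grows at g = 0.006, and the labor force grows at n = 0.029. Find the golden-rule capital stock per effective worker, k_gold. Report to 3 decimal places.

Break-even investment rate: n + g + δ = 0.029 + 0.006 + 0.053 = 0.088.
At the golden rule the marginal product of capital equals n+g+δ: 0.31·k^(0.31−1) = 0.088. Solving, k_gold = (0.31/0.088)^(1/0.69) ≈ 6.2027.

k_gold ≈ 6.203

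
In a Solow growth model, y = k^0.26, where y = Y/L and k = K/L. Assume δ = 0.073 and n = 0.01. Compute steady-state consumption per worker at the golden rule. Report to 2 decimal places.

The effective depreciation rate is n + δ = 0.01 + 0.073 = 0.083.
Setting f'(k) = n+δ gives 0.26·k^(0.26−1) = 0.083, hence k_gold = (0.26/0.083)^(1/0.74) ≈ 4.6787.
y_gold = 4.6787^0.26 ≈ 1.4936.
c_gold = y_gold − (n+δ)·k_gold = 1.4936 − 0.083·4.6787 ≈ 1.1053.

c_gold ≈ 1.11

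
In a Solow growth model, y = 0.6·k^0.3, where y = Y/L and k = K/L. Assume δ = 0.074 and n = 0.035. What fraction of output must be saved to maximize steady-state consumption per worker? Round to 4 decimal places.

The effective depreciation rate is n + δ = 0.035 + 0.074 = 0.109.
At the golden rule MPK = n+δ, and in any Cobb-Douglas steady state s = (n+δ)·k/y = MPK·k/y = capital's share 0.3.

s_gold = 0.3000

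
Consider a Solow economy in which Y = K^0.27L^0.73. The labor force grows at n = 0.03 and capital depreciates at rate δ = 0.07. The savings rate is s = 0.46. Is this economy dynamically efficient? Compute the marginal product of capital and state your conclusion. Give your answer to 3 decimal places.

n + δ = 0.03 + 0.07 = 0.1.
Steady-state k*: s·k^0.27 = 0.1·k gives k* = (0.46/0.1)^(1/0.73) ≈ 8.0889.
MPK = 0.27·8.0889^(-0.73) ≈ 0.0587.
MPK < n+δ = 0.1, so the economy is dynamically inefficient (over-saving).

dynamically inefficient; MPK ≈ 0.059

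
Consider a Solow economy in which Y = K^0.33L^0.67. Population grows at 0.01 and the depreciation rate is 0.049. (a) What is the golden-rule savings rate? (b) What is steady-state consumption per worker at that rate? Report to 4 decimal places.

(a) s_gold = 0.3300; (b) c_gold ≈ 1.5643

The effective depreciation rate is n + δ = 0.01 + 0.049 = 0.059.
For Cobb-Douglas, s_gold equals capital's share: s_gold = 0.33.
Golden rule sets MPK = n+δ: 0.33·k^(0.33−1) = 0.059, so k_gold = (0.33/0.059)^(1/0.67) ≈ 13.0591.
y_gold = 13.0591^0.33 ≈ 2.3348; c_gold = (1−0.33)·y_gold ≈ 1.5643.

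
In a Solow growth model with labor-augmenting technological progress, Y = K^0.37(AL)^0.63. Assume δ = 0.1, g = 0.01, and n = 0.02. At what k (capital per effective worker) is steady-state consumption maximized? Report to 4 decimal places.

k_gold ≈ 5.2607

n + g + δ = 0.02 + 0.01 + 0.1 = 0.13.
At the golden rule the marginal product of capital equals n+g+δ: 0.37·k^(0.37−1) = 0.13. Solving, k_gold = (0.37/0.13)^(1/0.63) ≈ 5.2607.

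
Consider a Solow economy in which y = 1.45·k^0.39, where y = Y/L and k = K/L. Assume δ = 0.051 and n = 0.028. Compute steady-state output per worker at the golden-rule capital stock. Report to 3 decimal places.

y_gold ≈ 5.104

Capital per worker breaks even when investment replaces (n + δ)·k; here n + δ = 0.079.
Maximizing c = f(k) − (n+δ)·k gives f'(k) = n+δ, i.e. 0.39·1.45·k^(0.39−1) = 0.079, so k_gold = (0.39·1.45/0.079)^(1/0.61) ≈ 25.1954.
Output: y_gold = 1.45·k_gold^0.39 = 1.45·25.1954^0.39 ≈ 5.1037.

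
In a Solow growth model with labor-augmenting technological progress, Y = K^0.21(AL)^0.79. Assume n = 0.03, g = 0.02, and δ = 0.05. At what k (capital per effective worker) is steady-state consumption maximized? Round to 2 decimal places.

k_gold ≈ 2.56

n + g + δ = 0.03 + 0.02 + 0.05 = 0.1.
Setting f'(k) = n+g+δ gives 0.21·k^(0.21−1) = 0.1, hence k_gold = (0.21/0.1)^(1/0.79) ≈ 2.5578.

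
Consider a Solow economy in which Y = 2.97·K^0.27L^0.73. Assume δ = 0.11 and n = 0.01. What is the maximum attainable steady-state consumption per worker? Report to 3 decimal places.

The effective depreciation rate is n + δ = 0.01 + 0.11 = 0.12.
Maximizing c = f(k) − (n+δ)·k gives f'(k) = n+δ, i.e. 0.27·2.97·k^(0.27−1) = 0.12, so k_gold = (0.27·2.97/0.12)^(1/0.73) ≈ 13.4913.
y_gold = 2.97·13.4913^0.27 ≈ 5.9961.
c_gold = y_gold − (n+δ)·k_gold = 5.9961 − 0.12·13.4913 ≈ 4.3772.

c_gold ≈ 4.377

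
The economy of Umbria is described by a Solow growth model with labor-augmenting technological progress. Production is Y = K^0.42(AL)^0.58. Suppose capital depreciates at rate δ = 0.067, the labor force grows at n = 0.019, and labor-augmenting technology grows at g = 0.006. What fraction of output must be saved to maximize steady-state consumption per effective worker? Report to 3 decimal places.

n + g + δ = 0.019 + 0.006 + 0.067 = 0.092.
At the golden rule MPK = n+g+δ, and in any Cobb-Douglas steady state s = (n+g+δ)·k/y = MPK·k/y = capital's share 0.42.

s_gold = 0.420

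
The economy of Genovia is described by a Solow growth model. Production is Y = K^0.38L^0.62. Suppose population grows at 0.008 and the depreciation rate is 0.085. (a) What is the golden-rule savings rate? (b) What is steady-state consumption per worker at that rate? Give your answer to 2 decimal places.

(a) s_gold = 0.38; (b) c_gold ≈ 1.47

Capital per worker breaks even when investment replaces (n + δ)·k; here n + δ = 0.093.
For Cobb-Douglas, s_gold equals capital's share: s_gold = 0.38.
At the golden rule the marginal product of capital equals n+δ: 0.38·k^(0.38−1) = 0.093. Solving, k_gold = (0.38/0.093)^(1/0.62) ≈ 9.6821.
y_gold = 9.6821^0.38 ≈ 2.3696; c_gold = (1−0.38)·y_gold ≈ 1.4691.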